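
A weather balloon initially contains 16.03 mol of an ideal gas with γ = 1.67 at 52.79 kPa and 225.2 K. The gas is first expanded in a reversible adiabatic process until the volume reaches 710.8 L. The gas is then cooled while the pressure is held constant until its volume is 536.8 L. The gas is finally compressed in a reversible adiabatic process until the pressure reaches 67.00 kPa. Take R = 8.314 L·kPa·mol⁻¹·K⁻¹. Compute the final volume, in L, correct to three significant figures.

V₄ ≈ 372 L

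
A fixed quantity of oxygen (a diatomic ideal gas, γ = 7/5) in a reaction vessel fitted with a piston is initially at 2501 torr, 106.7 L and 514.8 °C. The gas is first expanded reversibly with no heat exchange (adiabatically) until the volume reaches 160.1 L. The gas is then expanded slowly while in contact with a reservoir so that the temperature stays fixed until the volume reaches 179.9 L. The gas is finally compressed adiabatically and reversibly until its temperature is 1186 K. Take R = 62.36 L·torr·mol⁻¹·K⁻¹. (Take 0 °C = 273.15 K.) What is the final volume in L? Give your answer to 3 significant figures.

Convert: T₁ = 787.9 K.
Adiabatic (γ = 7/5), T V^(γ−1) and P V^γ constant: T₂ = T₁·(V₁/V₂)^(γ−1) = 669.9 K; P₂ = P₁·(V₁/V₂)^γ = 1417 torr.
Isothermal, so P V is constant: T₃ = T₂; P₃ = P₂·(V₂/V₃) = 1261 torr.
Reversible adiabatic, γ = 7/5: P₄ = P₃·(T₄/T₃)^(γ/(γ−1)) = 9312 torr; V₄ = V₃·(T₃/T₄)^(1/(γ−1)) = 43.14 L.

V₄ ≈ 43.1 L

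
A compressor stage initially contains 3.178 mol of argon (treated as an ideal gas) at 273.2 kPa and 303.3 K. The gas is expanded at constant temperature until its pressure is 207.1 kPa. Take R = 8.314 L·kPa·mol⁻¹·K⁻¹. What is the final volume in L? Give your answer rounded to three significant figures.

V₂ ≈ 38.7 L

From PV = nRT: V₁ = nRT₁/P₁ = 29.33 L.
T constant ⇒ Boyle's law P V = const: T₂ = T₁; V₂ = V₁·(P₁/P₂) = 38.70 L.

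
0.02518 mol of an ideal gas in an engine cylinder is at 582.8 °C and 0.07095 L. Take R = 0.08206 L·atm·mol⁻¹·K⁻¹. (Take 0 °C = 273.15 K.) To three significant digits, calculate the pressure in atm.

P ≈ 24.9 atm

Convert: T = 855.95 K.
PV = nRT ⇒ P = nRT/V = (0.02518 × 0.08206 × 855.95) / 0.07095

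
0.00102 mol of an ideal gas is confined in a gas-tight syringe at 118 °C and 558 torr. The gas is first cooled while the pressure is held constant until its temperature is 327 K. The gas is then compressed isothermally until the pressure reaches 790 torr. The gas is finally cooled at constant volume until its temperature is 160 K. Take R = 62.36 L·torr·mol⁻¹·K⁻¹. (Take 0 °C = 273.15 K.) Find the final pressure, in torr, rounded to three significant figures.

P₄ ≈ 387 torr

Convert: T₁ = 391.1 K.
From PV = nRT: V₁ = nRT₁/P₁ = 0.04459 L.
Isobaric, so V/T is constant: P₂ = P₁; V₂ = V₁·(T₂/T₁) = 0.03728 L.
T constant ⇒ Boyle's law P V = const: T₃ = T₂; V₃ = V₂·(P₂/P₃) = 0.02633 L.
V constant ⇒ P ∝ T: V₄ = V₃; P₄ = P₃·(T₄/T₃) = 386.5 torr.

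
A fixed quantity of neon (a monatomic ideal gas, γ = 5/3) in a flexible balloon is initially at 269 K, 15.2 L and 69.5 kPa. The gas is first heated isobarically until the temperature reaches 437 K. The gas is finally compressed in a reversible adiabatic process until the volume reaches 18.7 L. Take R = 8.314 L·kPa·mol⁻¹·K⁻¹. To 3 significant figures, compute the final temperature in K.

T₃ ≈ 526 K

Isobaric, so V/T is constant: P₂ = P₁; V₂ = V₁·(T₂/T₁) = 24.69 L.
Adiabatic (γ = 5/3), T V^(γ−1) and P V^γ constant: T₃ = T₂·(V₂/V₃)^(γ−1) = 526.0 K; P₃ = P₂·(V₂/V₃)^γ = 110.5 kPa.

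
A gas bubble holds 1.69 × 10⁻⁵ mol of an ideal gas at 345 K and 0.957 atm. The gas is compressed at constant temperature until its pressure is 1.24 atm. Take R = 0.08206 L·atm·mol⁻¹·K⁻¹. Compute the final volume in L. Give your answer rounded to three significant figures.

V₂ ≈ 0.000386 L

From PV = nRT: V₁ = nRT₁/P₁ = 0.0004999 L.
T constant ⇒ Boyle's law P V = const: T₂ = T₁; V₂ = V₁·(P₁/P₂) = 0.0003858 L.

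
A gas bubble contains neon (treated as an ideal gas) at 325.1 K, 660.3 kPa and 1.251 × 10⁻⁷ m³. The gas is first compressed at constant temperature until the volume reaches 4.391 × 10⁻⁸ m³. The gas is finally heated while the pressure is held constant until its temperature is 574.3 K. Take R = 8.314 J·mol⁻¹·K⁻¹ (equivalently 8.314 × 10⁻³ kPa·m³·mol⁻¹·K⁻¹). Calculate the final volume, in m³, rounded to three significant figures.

T constant ⇒ Boyle's law P V = const: T₂ = T₁; P₂ = P₁·(V₁/V₂) = 1881 kPa.
Isobaric, so V/T is constant: P₃ = P₂; V₃ = V₂·(T₃/T₂) = 7.757e-08 m³.

V₃ ≈ 7.76e-08 m³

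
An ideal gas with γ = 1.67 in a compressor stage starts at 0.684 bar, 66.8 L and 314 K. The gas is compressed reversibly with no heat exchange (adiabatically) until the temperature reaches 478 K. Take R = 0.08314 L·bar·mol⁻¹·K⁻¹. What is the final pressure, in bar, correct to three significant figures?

P₂ ≈ 1.95 bar

Reversible adiabatic, γ = 1.67: P₂ = P₁·(T₂/T₁)^(γ/(γ−1)) = 1.950 bar; V₂ = V₁·(T₁/T₂)^(1/(γ−1)) = 35.68 L.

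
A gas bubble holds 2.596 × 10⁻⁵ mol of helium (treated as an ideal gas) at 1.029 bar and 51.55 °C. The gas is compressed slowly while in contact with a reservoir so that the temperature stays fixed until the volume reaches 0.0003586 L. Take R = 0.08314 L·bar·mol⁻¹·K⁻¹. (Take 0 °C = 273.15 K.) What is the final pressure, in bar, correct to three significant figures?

Convert: T₁ = 324.7 K.
From PV = nRT: V₁ = nRT₁/P₁ = 0.0006811 L.
T constant ⇒ Boyle's law P V = const: T₂ = T₁; P₂ = P₁·(V₁/V₂) = 1.954 bar.

P₂ ≈ 1.95 bar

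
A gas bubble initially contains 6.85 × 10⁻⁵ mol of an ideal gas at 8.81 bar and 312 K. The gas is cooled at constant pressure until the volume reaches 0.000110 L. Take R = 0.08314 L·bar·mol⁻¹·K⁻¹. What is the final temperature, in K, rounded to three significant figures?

T₂ ≈ 170 K

From PV = nRT: V₁ = nRT₁/P₁ = 0.0002017 L.
Isobaric, so V/T is constant: P₂ = P₁; T₂ = T₁·(V₂/V₁) = 170.2 K.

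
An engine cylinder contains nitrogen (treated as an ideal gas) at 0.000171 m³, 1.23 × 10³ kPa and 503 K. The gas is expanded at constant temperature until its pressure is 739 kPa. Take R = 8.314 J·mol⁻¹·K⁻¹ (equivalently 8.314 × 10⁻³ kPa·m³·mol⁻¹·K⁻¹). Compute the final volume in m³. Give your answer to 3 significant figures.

V₂ ≈ 0.000285 m³

Isothermal, so P V is constant: T₂ = T₁; V₂ = V₁·(P₁/P₂) = 0.0002846 m³.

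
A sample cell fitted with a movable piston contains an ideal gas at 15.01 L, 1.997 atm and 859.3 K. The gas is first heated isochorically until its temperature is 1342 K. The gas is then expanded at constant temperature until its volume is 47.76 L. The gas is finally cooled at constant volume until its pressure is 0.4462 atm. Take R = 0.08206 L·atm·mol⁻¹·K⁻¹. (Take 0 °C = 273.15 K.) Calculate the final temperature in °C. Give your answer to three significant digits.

T₄ ≈ 338 °C

Isochoric, so P/T is constant: V₂ = V₁; P₂ = P₁·(T₂/T₁) = 3.119 atm.
Isothermal, so P V is constant: T₃ = T₂; P₃ = P₂·(V₂/V₃) = 0.9802 atm.
V constant ⇒ P ∝ T: V₄ = V₃; T₄ = T₃·(P₄/P₃) = 610.9 K.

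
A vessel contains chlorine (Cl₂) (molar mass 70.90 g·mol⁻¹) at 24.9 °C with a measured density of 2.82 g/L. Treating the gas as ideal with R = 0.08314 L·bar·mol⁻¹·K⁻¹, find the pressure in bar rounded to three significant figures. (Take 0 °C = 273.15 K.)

P ≈ 0.986 bar

ρ = PM/(RT) ⇒ P = ρRT/M = (2.82 × 0.08314 × 298.0) / 70.90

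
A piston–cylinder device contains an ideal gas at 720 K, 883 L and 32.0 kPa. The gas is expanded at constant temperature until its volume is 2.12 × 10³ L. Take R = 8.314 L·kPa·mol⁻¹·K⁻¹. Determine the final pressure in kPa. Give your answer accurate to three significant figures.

P₂ ≈ 13.3 kPa

T constant ⇒ Boyle's law P V = const: T₂ = T₁; P₂ = P₁·(V₁/V₂) = 13.33 kPa.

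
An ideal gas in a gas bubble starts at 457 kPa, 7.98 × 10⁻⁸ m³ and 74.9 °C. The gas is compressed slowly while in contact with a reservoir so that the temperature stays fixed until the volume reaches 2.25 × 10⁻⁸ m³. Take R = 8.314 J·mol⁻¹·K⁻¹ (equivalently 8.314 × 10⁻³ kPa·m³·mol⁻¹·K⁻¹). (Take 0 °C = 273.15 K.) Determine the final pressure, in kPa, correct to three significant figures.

Convert: T₁ = 348.0 K.
Isothermal, so P V is constant: T₂ = T₁; P₂ = P₁·(V₁/V₂) = 1621 kPa.

P₂ ≈ 1.62e+03 kPa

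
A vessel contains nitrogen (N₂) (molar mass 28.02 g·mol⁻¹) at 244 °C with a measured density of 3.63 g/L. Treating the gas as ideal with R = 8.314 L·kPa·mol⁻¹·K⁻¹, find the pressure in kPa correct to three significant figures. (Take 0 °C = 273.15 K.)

ρ = PM/(RT) ⇒ P = ρRT/M = (3.63 × 8.314 × 517.1) / 28.02

P ≈ 557 kPa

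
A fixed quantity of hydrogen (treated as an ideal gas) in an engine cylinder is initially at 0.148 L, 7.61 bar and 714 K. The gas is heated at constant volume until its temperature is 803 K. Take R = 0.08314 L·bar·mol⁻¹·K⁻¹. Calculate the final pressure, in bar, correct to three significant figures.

P₂ ≈ 8.56 bar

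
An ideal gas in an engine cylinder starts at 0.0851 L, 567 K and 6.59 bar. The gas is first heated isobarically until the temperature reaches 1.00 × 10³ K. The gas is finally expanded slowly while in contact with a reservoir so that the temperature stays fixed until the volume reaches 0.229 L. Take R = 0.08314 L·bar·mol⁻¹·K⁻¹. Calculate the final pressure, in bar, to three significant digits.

Isobaric, so V/T is constant: P₂ = P₁; V₂ = V₁·(T₂/T₁) = 0.1501 L.
T constant ⇒ Boyle's law P V = const: T₃ = T₂; P₃ = P₂·(V₂/V₃) = 4.319 bar.

P₃ ≈ 4.32 bar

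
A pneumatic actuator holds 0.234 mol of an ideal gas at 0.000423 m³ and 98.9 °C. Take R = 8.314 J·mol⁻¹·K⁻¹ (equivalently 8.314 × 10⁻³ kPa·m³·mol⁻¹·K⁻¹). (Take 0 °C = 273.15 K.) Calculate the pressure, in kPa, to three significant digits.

P ≈ 1.71e+03 kPa

Convert: T = 372.05 K.
PV = nRT ⇒ P = nRT/V = (0.234 × 8.314 × 10⁻³ × 372.05) / 0.000423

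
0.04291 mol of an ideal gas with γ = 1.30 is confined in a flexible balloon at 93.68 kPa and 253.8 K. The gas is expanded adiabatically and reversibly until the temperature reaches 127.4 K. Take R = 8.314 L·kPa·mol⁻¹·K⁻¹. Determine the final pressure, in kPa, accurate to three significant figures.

P₂ ≈ 4.73 kPa

From PV = nRT: V₁ = nRT₁/P₁ = 0.9665 L.
Reversible adiabatic, γ = 1.30: P₂ = P₁·(T₂/T₁)^(γ/(γ−1)) = 4.727 kPa; V₂ = V₁·(T₁/T₂)^(1/(γ−1)) = 9.615 L.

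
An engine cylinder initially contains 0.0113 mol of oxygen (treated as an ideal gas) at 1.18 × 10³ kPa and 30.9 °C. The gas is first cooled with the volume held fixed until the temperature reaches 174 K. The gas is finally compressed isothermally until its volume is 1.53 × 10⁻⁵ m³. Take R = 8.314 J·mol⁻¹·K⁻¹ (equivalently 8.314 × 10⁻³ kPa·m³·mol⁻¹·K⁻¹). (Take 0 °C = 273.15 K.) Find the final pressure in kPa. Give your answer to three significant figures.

P₃ ≈ 1.07e+03 kPa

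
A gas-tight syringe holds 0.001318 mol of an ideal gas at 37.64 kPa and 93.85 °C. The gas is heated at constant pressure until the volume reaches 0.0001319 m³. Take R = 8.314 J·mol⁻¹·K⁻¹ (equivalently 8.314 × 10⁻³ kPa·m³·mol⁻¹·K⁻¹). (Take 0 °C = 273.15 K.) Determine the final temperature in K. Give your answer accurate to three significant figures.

Convert: T₁ = 367.0 K.
From PV = nRT: V₁ = nRT₁/P₁ = 0.0001068 m³.
Isobaric, so V/T is constant: P₂ = P₁; T₂ = T₁·(V₂/V₁) = 453.1 K.

T₂ ≈ 453 K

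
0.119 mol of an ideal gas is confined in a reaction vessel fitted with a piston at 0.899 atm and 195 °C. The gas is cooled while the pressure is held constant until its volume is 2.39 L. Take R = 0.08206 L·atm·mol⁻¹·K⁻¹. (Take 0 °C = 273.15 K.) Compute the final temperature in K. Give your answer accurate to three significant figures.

Convert: T₁ = 468.1 K.
From PV = nRT: V₁ = nRT₁/P₁ = 5.085 L.
Isobaric, so V/T is constant: P₂ = P₁; T₂ = T₁·(V₂/V₁) = 220.0 K.

T₂ ≈ 220 K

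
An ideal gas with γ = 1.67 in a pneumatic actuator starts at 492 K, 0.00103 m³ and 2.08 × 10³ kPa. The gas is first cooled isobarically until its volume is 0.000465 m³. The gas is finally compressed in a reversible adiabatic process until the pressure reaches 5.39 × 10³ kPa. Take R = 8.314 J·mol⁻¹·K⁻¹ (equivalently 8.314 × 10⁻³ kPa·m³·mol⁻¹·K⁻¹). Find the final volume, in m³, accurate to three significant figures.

V₃ ≈ 0.000263 m³

Isobaric, so V/T is constant: P₂ = P₁; T₂ = T₁·(V₂/V₁) = 222.1 K.
Reversible adiabatic, γ = 1.67: T₃ = T₂·(P₃/P₂)^((γ−1)/γ) = 325.5 K; V₃ = V₂·(P₂/P₃)^(1/γ) = 0.0002629 m³.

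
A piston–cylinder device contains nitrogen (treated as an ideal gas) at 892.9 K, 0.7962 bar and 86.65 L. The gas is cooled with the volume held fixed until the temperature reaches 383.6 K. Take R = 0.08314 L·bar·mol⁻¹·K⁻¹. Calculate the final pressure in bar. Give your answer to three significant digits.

Isochoric, so P/T is constant: V₂ = V₁; P₂ = P₁·(T₂/T₁) = 0.3421 bar.

P₂ ≈ 0.342 bar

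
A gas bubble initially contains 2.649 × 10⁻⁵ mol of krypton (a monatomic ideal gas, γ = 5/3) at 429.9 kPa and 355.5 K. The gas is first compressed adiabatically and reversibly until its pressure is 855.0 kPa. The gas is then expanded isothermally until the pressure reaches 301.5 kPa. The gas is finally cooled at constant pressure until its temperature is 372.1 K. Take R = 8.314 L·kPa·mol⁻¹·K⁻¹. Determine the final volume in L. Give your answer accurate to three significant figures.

V₄ ≈ 0.000272 L

From PV = nRT: V₁ = nRT₁/P₁ = 0.0001821 L.
Reversible adiabatic, γ = 5/3: T₂ = T₁·(P₂/P₁)^((γ−1)/γ) = 468.0 K; V₂ = V₁·(P₁/P₂)^(1/γ) = 0.0001206 L.
Isothermal, so P V is constant: T₃ = T₂; V₃ = V₂·(P₂/P₃) = 0.0003419 L.
Isobaric, so V/T is constant: P₄ = P₃; V₄ = V₃·(T₄/T₃) = 0.0002718 L.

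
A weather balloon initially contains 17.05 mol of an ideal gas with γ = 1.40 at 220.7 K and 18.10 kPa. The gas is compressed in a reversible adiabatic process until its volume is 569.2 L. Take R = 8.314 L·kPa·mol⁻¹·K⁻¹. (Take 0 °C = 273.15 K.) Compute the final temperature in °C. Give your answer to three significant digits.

From PV = nRT: V₁ = nRT₁/P₁ = 1728 L.
Adiabatic (γ = 1.40), T V^(γ−1) and P V^γ constant: T₂ = T₁·(V₁/V₂)^(γ−1) = 344.2 K; P₂ = P₁·(V₁/V₂)^γ = 85.71 kPa.

T₂ ≈ 71.0 °C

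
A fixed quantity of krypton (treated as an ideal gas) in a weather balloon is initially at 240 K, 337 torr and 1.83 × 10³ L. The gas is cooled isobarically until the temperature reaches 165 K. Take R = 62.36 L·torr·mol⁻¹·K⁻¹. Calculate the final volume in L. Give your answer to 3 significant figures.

Isobaric, so V/T is constant: P₂ = P₁; V₂ = V₁·(T₂/T₁) = 1258 L.

V₂ ≈ 1.26e+03 L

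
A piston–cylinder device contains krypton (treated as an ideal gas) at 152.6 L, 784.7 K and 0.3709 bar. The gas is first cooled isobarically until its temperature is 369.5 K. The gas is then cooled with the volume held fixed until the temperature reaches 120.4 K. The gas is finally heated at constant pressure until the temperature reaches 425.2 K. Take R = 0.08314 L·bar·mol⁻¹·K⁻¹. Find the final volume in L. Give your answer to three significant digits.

V₄ ≈ 254 L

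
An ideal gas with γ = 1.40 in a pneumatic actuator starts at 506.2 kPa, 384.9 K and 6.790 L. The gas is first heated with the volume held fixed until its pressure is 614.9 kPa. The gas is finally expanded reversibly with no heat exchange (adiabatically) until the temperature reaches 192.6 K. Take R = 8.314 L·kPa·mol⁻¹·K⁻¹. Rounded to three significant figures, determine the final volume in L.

V constant ⇒ P ∝ T: V₂ = V₁; T₂ = T₁·(P₂/P₁) = 467.6 K.
Reversible adiabatic, γ = 1.40: P₃ = P₂·(T₃/T₂)^(γ/(γ−1)) = 27.59 kPa; V₃ = V₂·(T₂/T₃)^(1/(γ−1)) = 62.35 L.

V₃ ≈ 62.3 L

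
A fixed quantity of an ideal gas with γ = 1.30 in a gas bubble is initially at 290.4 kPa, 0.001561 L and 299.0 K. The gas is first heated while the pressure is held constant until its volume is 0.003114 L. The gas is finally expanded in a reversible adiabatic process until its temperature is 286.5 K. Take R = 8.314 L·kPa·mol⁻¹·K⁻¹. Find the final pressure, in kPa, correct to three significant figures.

P₃ ≈ 12.1 kPa

Isobaric, so V/T is constant: P₂ = P₁; T₂ = T₁·(V₂/V₁) = 596.5 K.
Reversible adiabatic, γ = 1.30: P₃ = P₂·(T₃/T₂)^(γ/(γ−1)) = 12.11 kPa; V₃ = V₂·(T₂/T₃)^(1/(γ−1)) = 0.03588 L.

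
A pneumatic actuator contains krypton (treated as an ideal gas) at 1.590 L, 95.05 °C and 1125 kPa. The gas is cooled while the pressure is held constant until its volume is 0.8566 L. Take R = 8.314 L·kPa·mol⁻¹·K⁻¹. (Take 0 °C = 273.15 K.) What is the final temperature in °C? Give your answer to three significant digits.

T₂ ≈ -74.8 °C

Convert: T₁ = 368.2 K.
Isobaric, so V/T is constant: P₂ = P₁; T₂ = T₁·(V₂/V₁) = 198.4 K.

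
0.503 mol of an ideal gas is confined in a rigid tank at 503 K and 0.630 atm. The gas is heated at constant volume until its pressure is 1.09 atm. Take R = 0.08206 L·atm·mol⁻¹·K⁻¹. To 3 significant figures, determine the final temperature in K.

T₂ ≈ 870 K

From PV = nRT: V₁ = nRT₁/P₁ = 32.96 L.
V constant ⇒ P ∝ T: V₂ = V₁; T₂ = T₁·(P₂/P₁) = 870.3 K.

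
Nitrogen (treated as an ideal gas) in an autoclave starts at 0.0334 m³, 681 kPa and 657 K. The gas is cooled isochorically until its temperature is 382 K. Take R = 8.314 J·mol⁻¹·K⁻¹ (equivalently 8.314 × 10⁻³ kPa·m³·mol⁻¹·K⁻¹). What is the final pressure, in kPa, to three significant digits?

V constant ⇒ P ∝ T: V₂ = V₁; P₂ = P₁·(T₂/T₁) = 396.0 kPa.

P₂ ≈ 396 kPa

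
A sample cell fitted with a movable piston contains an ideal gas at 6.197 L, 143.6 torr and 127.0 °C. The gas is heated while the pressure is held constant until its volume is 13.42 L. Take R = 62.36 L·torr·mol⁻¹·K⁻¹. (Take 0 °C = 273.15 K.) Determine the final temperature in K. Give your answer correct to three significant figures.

Convert: T₁ = 400.1 K.
P constant ⇒ V ∝ T: P₂ = P₁; T₂ = T₁·(V₂/V₁) = 866.6 K.

T₂ ≈ 867 K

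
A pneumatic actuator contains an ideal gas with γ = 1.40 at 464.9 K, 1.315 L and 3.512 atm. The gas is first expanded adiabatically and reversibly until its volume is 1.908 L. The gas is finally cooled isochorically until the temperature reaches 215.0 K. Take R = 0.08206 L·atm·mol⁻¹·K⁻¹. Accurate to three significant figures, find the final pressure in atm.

P₃ ≈ 1.12 atm

Adiabatic (γ = 1.40), T V^(γ−1) and P V^γ constant: T₂ = T₁·(V₁/V₂)^(γ−1) = 400.6 K; P₂ = P₁·(V₁/V₂)^γ = 2.086 atm.
Isochoric, so P/T is constant: V₃ = V₂; P₃ = P₂·(T₃/T₂) = 1.119 atm.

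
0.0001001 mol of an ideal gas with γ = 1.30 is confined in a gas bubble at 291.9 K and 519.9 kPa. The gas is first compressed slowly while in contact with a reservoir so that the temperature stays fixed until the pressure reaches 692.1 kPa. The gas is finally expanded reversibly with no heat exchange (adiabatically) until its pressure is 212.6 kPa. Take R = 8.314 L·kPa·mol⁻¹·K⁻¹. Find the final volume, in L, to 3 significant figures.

From PV = nRT: V₁ = nRT₁/P₁ = 0.0004673 L.
Isothermal, so P V is constant: T₂ = T₁; V₂ = V₁·(P₁/P₂) = 0.0003510 L.
Reversible adiabatic, γ = 1.30: T₃ = T₂·(P₃/P₂)^((γ−1)/γ) = 222.3 K; V₃ = V₂·(P₂/P₃)^(1/γ) = 0.0008702 L.

V₃ ≈ 0.000870 L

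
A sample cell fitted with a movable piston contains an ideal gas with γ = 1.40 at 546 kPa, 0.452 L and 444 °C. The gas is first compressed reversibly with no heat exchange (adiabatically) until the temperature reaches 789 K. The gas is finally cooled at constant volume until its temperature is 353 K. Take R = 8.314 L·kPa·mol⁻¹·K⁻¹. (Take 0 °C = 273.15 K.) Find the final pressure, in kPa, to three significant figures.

Convert: T₁ = 717.1 K.
Reversible adiabatic, γ = 1.40: P₂ = P₁·(T₂/T₁)^(γ/(γ−1)) = 762.7 kPa; V₂ = V₁·(T₁/T₂)^(1/(γ−1)) = 0.3560 L.
V constant ⇒ P ∝ T: V₃ = V₂; P₃ = P₂·(T₃/T₂) = 341.2 kPa.

P₃ ≈ 341 kPa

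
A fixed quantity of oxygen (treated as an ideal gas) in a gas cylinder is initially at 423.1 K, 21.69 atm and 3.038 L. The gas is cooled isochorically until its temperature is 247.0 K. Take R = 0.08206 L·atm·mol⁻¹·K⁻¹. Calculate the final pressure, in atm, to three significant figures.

V constant ⇒ P ∝ T: V₂ = V₁; P₂ = P₁·(T₂/T₁) = 12.66 atm.

P₂ ≈ 12.7 atm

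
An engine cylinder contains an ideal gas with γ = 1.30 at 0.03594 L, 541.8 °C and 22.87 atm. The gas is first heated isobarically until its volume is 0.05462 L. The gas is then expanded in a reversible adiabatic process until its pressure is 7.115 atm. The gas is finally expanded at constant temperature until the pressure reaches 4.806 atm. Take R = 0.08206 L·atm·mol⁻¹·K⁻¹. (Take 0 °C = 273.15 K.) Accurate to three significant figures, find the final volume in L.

Convert: T₁ = 814.9 K.
Isobaric, so V/T is constant: P₂ = P₁; T₂ = T₁·(V₂/V₁) = 1239 K.
Reversible adiabatic, γ = 1.30: T₃ = T₂·(P₃/P₂)^((γ−1)/γ) = 946.0 K; V₃ = V₂·(P₂/P₃)^(1/γ) = 0.1341 L.
T constant ⇒ Boyle's law P V = const: T₄ = T₃; V₄ = V₃·(P₃/P₄) = 0.1985 L.

V₄ ≈ 0.199 L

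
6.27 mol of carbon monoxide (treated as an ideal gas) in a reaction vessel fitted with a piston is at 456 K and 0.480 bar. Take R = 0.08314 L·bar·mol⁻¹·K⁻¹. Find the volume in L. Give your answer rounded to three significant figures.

V ≈ 495 L

PV = nRT ⇒ V = nRT/P = (6.27 × 0.08314 × 456) / 0.480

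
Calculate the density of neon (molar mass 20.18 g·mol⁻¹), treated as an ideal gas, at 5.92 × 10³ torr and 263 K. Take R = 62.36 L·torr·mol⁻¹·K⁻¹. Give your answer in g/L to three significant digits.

ρ = PM/(RT) = (5.92e+03 × 20.18) / (62.36 × 263.0)

ρ ≈ 7.28 g/L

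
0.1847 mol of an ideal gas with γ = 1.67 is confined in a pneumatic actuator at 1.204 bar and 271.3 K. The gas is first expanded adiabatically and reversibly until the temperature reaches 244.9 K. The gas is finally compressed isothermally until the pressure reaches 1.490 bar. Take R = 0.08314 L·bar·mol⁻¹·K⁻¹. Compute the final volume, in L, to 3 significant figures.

V₃ ≈ 2.52 L

From PV = nRT: V₁ = nRT₁/P₁ = 3.460 L.
Reversible adiabatic, γ = 1.67: P₂ = P₁·(T₂/T₁)^(γ/(γ−1)) = 0.9328 bar; V₂ = V₁·(T₁/T₂)^(1/(γ−1)) = 4.031 L.
Isothermal, so P V is constant: T₃ = T₂; V₃ = V₂·(P₂/P₃) = 2.524 L.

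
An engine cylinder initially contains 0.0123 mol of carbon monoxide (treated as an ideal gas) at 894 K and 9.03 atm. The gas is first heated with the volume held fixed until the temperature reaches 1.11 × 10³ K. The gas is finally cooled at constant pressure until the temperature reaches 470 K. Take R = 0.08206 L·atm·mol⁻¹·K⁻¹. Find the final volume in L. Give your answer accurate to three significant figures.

V₃ ≈ 0.0423 L

From PV = nRT: V₁ = nRT₁/P₁ = 0.09993 L.
Isochoric, so P/T is constant: V₂ = V₁; P₂ = P₁·(T₂/T₁) = 11.21 atm.
Isobaric, so V/T is constant: P₃ = P₂; V₃ = V₂·(T₃/T₂) = 0.04231 L.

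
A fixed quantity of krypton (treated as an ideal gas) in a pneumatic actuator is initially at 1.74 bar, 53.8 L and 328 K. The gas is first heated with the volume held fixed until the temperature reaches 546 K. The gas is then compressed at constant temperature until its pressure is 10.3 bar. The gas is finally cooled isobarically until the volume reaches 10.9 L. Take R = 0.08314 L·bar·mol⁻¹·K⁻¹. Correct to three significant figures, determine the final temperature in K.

Isochoric, so P/T is constant: V₂ = V₁; P₂ = P₁·(T₂/T₁) = 2.896 bar.
Isothermal, so P V is constant: T₃ = T₂; V₃ = V₂·(P₂/P₃) = 15.13 L.
P constant ⇒ V ∝ T: P₄ = P₃; T₄ = T₃·(V₄/V₃) = 393.4 K.

T₄ ≈ 393 K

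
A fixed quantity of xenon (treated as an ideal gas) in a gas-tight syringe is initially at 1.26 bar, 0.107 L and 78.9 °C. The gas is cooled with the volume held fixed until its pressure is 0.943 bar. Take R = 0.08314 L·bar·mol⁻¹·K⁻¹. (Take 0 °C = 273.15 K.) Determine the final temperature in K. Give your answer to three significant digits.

T₂ ≈ 263 K

Convert: T₁ = 352.0 K.
V constant ⇒ P ∝ T: V₂ = V₁; T₂ = T₁·(P₂/P₁) = 263.5 K.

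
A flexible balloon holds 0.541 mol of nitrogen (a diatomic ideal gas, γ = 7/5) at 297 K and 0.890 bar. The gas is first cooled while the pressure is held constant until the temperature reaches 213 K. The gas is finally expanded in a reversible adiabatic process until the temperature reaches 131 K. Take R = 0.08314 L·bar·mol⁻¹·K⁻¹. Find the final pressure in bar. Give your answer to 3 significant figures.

P₃ ≈ 0.162 bar

From PV = nRT: V₁ = nRT₁/P₁ = 15.01 L.
P constant ⇒ V ∝ T: P₂ = P₁; V₂ = V₁·(T₂/T₁) = 10.76 L.
Adiabatic (γ = 7/5), T V^(γ−1) and P V^γ constant: P₃ = P₂·(T₃/T₂)^(γ/(γ−1)) = 0.1624 bar; V₃ = V₂·(T₂/T₃)^(1/(γ−1)) = 36.29 L.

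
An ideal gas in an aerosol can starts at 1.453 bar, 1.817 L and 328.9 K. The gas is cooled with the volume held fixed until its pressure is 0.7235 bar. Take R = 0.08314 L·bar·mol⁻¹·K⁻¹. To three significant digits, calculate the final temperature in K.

T₂ ≈ 164 K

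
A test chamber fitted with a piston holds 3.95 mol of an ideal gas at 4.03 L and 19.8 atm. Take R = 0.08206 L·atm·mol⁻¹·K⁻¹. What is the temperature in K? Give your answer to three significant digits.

T ≈ 246 K

PV = nRT ⇒ T = PV/(nR) = (19.8 × 4.03) / (3.95 × 0.08206)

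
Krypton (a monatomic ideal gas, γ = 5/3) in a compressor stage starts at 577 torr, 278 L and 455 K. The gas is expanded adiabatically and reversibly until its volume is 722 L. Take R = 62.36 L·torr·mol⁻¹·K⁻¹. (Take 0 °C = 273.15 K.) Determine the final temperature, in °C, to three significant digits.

Adiabatic (γ = 5/3), T V^(γ−1) and P V^γ constant: T₂ = T₁·(V₁/V₂)^(γ−1) = 240.8 K; P₂ = P₁·(V₁/V₂)^γ = 117.6 torr.

T₂ ≈ -32.3 °C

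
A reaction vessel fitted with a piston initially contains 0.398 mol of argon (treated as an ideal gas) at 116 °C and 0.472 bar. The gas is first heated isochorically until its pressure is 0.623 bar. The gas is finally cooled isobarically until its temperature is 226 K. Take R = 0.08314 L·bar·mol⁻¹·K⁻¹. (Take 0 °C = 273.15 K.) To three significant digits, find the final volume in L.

V₃ ≈ 12.0 L

Convert: T₁ = 389.1 K.
From PV = nRT: V₁ = nRT₁/P₁ = 27.28 L.
V constant ⇒ P ∝ T: V₂ = V₁; T₂ = T₁·(P₂/P₁) = 513.6 K.
Isobaric, so V/T is constant: P₃ = P₂; V₃ = V₂·(T₃/T₂) = 12.00 L.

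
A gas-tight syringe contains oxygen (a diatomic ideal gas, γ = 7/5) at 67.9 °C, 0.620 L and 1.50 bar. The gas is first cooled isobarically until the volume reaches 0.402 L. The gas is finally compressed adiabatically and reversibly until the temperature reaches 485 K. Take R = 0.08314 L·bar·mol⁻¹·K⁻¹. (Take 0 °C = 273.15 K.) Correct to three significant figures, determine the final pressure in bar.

P₃ ≈ 23.4 bar

Convert: T₁ = 341.0 K.
P constant ⇒ V ∝ T: P₂ = P₁; T₂ = T₁·(V₂/V₁) = 221.1 K.
Reversible adiabatic, γ = 7/5: P₃ = P₂·(T₃/T₂)^(γ/(γ−1)) = 23.44 bar; V₃ = V₂·(T₂/T₃)^(1/(γ−1)) = 0.05643 L.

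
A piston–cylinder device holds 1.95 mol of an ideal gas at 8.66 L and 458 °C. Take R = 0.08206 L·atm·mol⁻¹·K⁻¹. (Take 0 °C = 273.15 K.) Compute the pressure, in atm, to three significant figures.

P ≈ 13.5 atm

Convert: T = 731.15 K.
PV = nRT ⇒ P = nRT/V = (1.95 × 0.08206 × 731.15) / 8.66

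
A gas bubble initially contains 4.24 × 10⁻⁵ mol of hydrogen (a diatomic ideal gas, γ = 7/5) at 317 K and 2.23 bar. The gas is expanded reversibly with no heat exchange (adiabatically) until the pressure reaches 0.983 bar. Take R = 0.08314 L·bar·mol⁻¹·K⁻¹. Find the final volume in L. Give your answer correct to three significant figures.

From PV = nRT: V₁ = nRT₁/P₁ = 0.0005011 L.
Reversible adiabatic, γ = 7/5: T₂ = T₁·(P₂/P₁)^((γ−1)/γ) = 250.9 K; V₂ = V₁·(P₁/P₂)^(1/γ) = 0.0008996 L.

V₂ ≈ 0.000900 L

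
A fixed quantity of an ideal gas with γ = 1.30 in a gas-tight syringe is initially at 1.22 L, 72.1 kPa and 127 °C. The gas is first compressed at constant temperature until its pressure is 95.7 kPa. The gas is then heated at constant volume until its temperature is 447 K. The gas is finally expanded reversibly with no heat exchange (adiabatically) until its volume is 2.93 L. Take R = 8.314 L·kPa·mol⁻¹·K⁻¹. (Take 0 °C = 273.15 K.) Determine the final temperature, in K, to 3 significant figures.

Convert: T₁ = 400.1 K.
Isothermal, so P V is constant: T₂ = T₁; V₂ = V₁·(P₁/P₂) = 0.9191 L.
V constant ⇒ P ∝ T: V₃ = V₂; P₃ = P₂·(T₃/T₂) = 106.9 kPa.
Adiabatic (γ = 1.30), T V^(γ−1) and P V^γ constant: T₄ = T₃·(V₃/V₄)^(γ−1) = 315.7 K; P₄ = P₃·(V₃/V₄)^γ = 23.68 kPa.

T₄ ≈ 316 K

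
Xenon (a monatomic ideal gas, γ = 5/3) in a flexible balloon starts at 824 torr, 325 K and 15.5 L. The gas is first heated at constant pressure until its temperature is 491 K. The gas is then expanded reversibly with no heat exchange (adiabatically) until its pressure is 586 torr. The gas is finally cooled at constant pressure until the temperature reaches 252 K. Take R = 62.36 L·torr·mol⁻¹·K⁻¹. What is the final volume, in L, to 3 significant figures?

V₄ ≈ 16.9 L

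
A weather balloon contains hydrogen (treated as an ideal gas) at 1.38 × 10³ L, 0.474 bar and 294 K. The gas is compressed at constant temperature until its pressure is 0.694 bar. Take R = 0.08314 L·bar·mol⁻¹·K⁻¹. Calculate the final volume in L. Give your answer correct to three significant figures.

V₂ ≈ 943 L

T constant ⇒ Boyle's law P V = const: T₂ = T₁; V₂ = V₁·(P₁/P₂) = 942.5 L.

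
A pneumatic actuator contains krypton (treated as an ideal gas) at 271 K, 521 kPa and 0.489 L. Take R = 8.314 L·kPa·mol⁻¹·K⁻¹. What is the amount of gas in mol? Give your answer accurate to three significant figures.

n ≈ 0.113 mol

PV = nRT ⇒ n = PV/(RT) = (521 × 0.489) / (8.314 × 271)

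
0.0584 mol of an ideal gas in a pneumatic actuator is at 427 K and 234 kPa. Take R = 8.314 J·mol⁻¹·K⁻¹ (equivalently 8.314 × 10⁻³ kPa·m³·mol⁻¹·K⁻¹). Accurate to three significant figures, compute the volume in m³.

PV = nRT ⇒ V = nRT/P = (0.0584 × 8.314 × 10⁻³ × 427) / 234

V ≈ 0.000886 m³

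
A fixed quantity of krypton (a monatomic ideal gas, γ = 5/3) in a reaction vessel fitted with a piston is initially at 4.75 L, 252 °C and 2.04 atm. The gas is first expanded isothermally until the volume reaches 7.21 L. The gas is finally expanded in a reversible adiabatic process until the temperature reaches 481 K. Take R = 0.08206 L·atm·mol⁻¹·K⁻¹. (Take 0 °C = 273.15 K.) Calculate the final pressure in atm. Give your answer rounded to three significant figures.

P₃ ≈ 1.08 atm

Convert: T₁ = 525.1 K.
T constant ⇒ Boyle's law P V = const: T₂ = T₁; P₂ = P₁·(V₁/V₂) = 1.344 atm.
Adiabatic (γ = 5/3), T V^(γ−1) and P V^γ constant: P₃ = P₂·(T₃/T₂)^(γ/(γ−1)) = 1.079 atm; V₃ = V₂·(T₂/T₃)^(1/(γ−1)) = 8.225 L.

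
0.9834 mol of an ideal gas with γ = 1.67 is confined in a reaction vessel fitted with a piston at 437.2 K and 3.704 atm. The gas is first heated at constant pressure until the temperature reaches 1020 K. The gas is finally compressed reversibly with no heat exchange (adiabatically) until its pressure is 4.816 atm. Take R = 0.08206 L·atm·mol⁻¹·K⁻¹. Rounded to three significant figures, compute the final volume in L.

V₃ ≈ 19.0 L

From PV = nRT: V₁ = nRT₁/P₁ = 9.525 L.
P constant ⇒ V ∝ T: P₂ = P₁; V₂ = V₁·(T₂/T₁) = 22.22 L.
Reversible adiabatic, γ = 1.67: T₃ = T₂·(P₃/P₂)^((γ−1)/γ) = 1133 K; V₃ = V₂·(P₂/P₃)^(1/γ) = 18.99 L.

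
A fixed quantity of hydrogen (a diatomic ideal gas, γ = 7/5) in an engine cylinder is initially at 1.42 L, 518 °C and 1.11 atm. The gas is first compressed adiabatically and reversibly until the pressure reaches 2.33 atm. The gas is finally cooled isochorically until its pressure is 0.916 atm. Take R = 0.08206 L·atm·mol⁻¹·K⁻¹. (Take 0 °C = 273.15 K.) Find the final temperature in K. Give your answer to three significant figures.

T₃ ≈ 384 K

Convert: T₁ = 791.1 K.
Reversible adiabatic, γ = 7/5: T₂ = T₁·(P₂/P₁)^((γ−1)/γ) = 977.8 K; V₂ = V₁·(P₁/P₂)^(1/γ) = 0.8361 L.
V constant ⇒ P ∝ T: V₃ = V₂; T₃ = T₂·(P₃/P₂) = 384.4 K.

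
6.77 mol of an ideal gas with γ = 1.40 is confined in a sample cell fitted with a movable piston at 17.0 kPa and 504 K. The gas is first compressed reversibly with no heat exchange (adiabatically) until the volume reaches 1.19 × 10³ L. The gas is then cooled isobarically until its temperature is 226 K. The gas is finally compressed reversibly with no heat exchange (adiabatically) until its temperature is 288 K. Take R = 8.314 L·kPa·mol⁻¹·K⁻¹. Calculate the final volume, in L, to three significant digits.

V₄ ≈ 254 L

From PV = nRT: V₁ = nRT₁/P₁ = 1669 L.
Reversible adiabatic, γ = 1.40: T₂ = T₁·(V₁/V₂)^(γ−1) = 577.0 K; P₂ = P₁·(V₁/V₂)^γ = 27.29 kPa.
Isobaric, so V/T is constant: P₃ = P₂; V₃ = V₂·(T₃/T₂) = 466.1 L.
Reversible adiabatic, γ = 1.40: P₄ = P₃·(T₄/T₃)^(γ/(γ−1)) = 63.75 kPa; V₄ = V₃·(T₃/T₄)^(1/(γ−1)) = 254.3 L.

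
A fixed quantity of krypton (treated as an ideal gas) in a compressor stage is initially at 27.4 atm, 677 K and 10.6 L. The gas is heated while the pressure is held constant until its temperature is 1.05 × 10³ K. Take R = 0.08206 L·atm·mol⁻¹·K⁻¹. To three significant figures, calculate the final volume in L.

V₂ ≈ 16.4 L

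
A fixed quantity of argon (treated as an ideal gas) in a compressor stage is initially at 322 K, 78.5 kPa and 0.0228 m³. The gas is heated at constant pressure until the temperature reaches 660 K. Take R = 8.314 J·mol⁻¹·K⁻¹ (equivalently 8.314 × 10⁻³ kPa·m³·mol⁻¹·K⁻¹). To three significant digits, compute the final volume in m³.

P constant ⇒ V ∝ T: P₂ = P₁; V₂ = V₁·(T₂/T₁) = 0.04673 m³.

V₂ ≈ 0.0467 m³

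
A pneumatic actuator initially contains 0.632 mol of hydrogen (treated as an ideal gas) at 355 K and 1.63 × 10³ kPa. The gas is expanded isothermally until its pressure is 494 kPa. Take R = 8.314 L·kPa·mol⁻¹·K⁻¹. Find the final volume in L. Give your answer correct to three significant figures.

From PV = nRT: V₁ = nRT₁/P₁ = 1.144 L.
T constant ⇒ Boyle's law P V = const: T₂ = T₁; V₂ = V₁·(P₁/P₂) = 3.776 L.

V₂ ≈ 3.78 L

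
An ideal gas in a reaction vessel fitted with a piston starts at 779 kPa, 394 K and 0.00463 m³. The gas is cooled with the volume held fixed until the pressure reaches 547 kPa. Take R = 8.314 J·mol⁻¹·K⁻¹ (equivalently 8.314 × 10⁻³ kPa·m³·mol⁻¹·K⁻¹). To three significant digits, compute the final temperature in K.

Isochoric, so P/T is constant: V₂ = V₁; T₂ = T₁·(P₂/P₁) = 276.7 K.

T₂ ≈ 277 K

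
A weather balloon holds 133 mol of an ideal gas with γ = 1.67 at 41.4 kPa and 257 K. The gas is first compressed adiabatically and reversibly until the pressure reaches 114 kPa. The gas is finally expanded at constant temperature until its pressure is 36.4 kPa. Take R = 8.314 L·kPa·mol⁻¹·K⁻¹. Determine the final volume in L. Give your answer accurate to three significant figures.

V₃ ≈ 1.17e+04 L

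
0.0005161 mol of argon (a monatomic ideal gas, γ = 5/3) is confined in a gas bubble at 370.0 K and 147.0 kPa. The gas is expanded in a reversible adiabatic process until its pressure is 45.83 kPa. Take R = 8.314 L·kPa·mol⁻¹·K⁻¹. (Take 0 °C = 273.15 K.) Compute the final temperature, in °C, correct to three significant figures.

From PV = nRT: V₁ = nRT₁/P₁ = 0.01080 L.
Adiabatic (γ = 5/3), T V^(γ−1) and P V^γ constant: T₂ = T₁·(P₂/P₁)^((γ−1)/γ) = 232.1 K; V₂ = V₁·(P₁/P₂)^(1/γ) = 0.02173 L.

T₂ ≈ -41.0 °C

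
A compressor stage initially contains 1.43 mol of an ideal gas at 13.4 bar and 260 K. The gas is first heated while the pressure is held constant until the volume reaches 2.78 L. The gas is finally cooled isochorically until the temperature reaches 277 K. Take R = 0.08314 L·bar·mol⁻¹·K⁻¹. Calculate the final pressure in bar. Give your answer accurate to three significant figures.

From PV = nRT: V₁ = nRT₁/P₁ = 2.307 L.
Isobaric, so V/T is constant: P₂ = P₁; T₂ = T₁·(V₂/V₁) = 313.3 K.
Isochoric, so P/T is constant: V₃ = V₂; P₃ = P₂·(T₃/T₂) = 11.85 bar.

P₃ ≈ 11.8 bar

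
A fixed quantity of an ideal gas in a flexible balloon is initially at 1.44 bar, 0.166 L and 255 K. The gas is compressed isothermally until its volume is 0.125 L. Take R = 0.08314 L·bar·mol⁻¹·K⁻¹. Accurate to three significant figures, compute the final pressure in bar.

P₂ ≈ 1.91 bar

T constant ⇒ Boyle's law P V = const: T₂ = T₁; P₂ = P₁·(V₁/V₂) = 1.912 bar.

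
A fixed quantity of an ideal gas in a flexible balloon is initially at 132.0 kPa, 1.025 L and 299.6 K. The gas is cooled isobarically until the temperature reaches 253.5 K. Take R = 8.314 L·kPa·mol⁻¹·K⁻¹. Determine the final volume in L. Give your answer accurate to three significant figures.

P constant ⇒ V ∝ T: P₂ = P₁; V₂ = V₁·(T₂/T₁) = 0.8673 L.

V₂ ≈ 0.867 L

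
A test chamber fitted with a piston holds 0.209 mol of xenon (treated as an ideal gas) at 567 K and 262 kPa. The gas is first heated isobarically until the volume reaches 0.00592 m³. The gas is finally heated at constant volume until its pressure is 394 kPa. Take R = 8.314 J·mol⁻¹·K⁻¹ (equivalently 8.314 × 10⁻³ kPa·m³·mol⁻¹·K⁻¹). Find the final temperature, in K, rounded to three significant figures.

From PV = nRT: V₁ = nRT₁/P₁ = 0.003760 m³.
Isobaric, so V/T is constant: P₂ = P₁; T₂ = T₁·(V₂/V₁) = 892.6 K.
V constant ⇒ P ∝ T: V₃ = V₂; T₃ = T₂·(P₃/P₂) = 1342 K.

T₃ ≈ 1.34e+03 K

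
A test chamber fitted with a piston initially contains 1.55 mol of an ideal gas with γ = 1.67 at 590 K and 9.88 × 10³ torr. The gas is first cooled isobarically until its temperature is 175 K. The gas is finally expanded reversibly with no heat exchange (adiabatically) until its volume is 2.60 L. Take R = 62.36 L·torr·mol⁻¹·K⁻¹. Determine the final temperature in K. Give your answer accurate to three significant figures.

From PV = nRT: V₁ = nRT₁/P₁ = 5.772 L.
P constant ⇒ V ∝ T: P₂ = P₁; V₂ = V₁·(T₂/T₁) = 1.712 L.
Adiabatic (γ = 1.67), T V^(γ−1) and P V^γ constant: T₃ = T₂·(V₂/V₃)^(γ−1) = 132.3 K; P₃ = P₂·(V₂/V₃)^γ = 4917 torr.

T₃ ≈ 132 K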